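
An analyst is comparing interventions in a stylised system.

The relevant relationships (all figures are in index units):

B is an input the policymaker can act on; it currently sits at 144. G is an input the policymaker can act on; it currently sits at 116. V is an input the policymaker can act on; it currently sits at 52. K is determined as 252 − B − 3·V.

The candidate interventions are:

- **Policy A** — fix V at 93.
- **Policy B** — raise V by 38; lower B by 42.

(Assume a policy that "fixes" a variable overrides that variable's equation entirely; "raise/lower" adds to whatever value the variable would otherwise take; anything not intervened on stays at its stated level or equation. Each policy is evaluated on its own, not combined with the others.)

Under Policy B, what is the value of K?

-120

Policy B (V + 38, B − 42):
  B = 144 − 42 = 102
  V = 52 + 38 = 90
  K = 252 − 102 − 3·90 = -120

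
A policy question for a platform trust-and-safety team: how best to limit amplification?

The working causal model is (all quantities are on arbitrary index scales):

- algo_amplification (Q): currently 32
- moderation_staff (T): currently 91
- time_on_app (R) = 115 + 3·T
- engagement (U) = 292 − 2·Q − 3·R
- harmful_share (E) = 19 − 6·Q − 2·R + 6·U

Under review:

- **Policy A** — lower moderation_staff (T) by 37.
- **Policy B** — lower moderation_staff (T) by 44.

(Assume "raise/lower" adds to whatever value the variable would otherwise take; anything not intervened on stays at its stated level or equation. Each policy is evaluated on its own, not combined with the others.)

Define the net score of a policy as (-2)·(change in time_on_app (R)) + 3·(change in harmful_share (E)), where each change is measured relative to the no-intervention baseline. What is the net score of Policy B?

8184

Baseline:
  Q = 32
  T = 91
  R = 115 + 3·91 = 388
  U = 292 − 2·32 − 3·388 = -936
  E = 19 − 6·32 − 2·388 + 6·(-936) = -6565
Policy B (T − 44):
  Q = 32
  T = 91 − 44 = 47
  R = 115 + 3·47 = 256
  U = 292 − 2·32 − 3·256 = -540
  E = 19 − 6·32 − 2·256 + 6·(-540) = -3925
ΔR = 256 − 388 = -132; ΔE = -3925 − (-6565) = 2640
Score = (-2)·(-132) + 3·2640 = 8184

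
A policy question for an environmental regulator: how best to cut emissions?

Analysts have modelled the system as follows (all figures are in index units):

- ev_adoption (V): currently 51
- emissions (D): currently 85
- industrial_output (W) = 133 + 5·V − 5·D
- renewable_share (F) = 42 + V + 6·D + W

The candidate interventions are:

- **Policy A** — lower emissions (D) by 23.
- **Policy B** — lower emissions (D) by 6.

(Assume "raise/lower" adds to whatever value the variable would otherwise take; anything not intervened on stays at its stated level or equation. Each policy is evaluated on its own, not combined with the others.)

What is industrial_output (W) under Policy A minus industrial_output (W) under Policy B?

Policy A (D − 23):
  V = 51
  D = 85 − 23 = 62
  W = 133 + 5·51 − 5·62 = 78
Policy B (D − 6):
  V = 51
  D = 85 − 6 = 79
  W = 133 + 5·51 − 5·79 = -7
W: 78 − (-7) = 85

85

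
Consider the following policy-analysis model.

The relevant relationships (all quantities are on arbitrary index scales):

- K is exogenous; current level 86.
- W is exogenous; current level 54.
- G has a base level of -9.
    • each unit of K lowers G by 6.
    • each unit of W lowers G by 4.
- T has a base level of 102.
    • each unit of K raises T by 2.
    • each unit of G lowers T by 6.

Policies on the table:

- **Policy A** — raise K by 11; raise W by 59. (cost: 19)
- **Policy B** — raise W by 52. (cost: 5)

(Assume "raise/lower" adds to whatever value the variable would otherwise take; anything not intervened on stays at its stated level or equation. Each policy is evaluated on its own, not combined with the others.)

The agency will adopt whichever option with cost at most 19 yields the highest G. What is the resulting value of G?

-949

Policy A (K + 11, W + 59):
  K = 86 + 11 = 97
  W = 54 + 59 = 113
  G = -9 − 6·97 − 4·113 = -1043
Policy B (W + 52):
  K = 86
  W = 54 + 52 = 106
  G = -9 − 6·86 − 4·106 = -949
Comparing — Policy A: G=-1043, Policy B: G=-949. Highest is -949 (Policy B).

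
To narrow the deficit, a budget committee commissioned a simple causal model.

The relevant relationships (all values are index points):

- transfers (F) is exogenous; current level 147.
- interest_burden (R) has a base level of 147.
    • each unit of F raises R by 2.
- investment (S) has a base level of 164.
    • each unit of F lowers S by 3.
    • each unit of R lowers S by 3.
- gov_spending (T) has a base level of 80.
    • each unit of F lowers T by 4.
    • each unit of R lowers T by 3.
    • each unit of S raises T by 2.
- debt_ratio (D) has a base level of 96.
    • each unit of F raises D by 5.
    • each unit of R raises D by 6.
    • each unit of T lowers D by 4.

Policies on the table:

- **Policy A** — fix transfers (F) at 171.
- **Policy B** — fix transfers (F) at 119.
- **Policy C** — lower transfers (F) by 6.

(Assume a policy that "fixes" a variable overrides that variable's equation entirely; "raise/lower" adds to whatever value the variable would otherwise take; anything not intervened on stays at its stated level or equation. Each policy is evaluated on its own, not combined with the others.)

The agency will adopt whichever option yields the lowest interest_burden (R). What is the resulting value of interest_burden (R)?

Policy A (F := 171):
  F = 171
  R = 147 + 2·171 = 489
Policy B (F := 119):
  F = 119
  R = 147 + 2·119 = 385
Policy C (F − 6):
  F = 147 − 6 = 141
  R = 147 + 2·141 = 429
Comparing — Policy A: R=489, Policy B: R=385, Policy C: R=429. Lowest is 385 (Policy B).

385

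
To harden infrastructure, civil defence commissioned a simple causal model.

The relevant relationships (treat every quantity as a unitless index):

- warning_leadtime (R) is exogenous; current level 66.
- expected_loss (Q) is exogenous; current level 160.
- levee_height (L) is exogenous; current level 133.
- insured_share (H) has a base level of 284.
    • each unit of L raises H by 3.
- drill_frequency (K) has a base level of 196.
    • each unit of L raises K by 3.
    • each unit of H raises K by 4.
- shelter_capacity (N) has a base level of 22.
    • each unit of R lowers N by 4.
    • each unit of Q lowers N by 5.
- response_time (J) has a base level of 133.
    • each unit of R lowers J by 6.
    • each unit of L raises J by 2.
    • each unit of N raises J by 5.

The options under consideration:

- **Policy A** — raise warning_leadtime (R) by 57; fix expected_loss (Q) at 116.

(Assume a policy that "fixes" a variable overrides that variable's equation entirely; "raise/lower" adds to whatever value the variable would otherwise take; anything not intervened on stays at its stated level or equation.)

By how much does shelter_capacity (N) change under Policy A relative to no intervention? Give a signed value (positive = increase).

Baseline:
  R = 66
  Q = 160
  N = 22 − 4·66 − 5·160 = -1042
Policy A (R + 57, Q := 116):
  R = 66 + 57 = 123
  Q = 116
  N = 22 − 4·123 − 5·116 = -1050
Change in N: -1050 − (-1042) = -8

-8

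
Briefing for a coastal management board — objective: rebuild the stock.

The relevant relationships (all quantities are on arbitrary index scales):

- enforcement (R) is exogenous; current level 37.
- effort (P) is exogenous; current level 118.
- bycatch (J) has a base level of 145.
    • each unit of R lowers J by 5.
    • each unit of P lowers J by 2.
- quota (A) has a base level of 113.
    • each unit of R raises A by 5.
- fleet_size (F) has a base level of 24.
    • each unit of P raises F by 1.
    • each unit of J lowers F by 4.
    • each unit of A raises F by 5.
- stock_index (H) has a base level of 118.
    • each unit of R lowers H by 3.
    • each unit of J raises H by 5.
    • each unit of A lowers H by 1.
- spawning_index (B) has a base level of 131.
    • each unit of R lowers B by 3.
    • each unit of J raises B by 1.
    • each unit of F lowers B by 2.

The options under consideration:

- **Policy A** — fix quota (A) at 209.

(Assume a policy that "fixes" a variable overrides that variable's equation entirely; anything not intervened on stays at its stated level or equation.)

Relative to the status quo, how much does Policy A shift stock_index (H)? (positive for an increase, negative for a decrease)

Baseline:
  R = 37
  P = 118
  J = 145 − 5·37 − 2·118 = -276
  A = 113 + 5·37 = 298
  H = 118 − 3·37 + 5·(-276) − 298 = -1671
Policy A (A := 209):
  R = 37
  P = 118
  J = 145 − 5·37 − 2·118 = -276
  A = 209
  H = 118 − 3·37 + 5·(-276) − 209 = -1582
Change in H: -1582 − (-1671) = 89

89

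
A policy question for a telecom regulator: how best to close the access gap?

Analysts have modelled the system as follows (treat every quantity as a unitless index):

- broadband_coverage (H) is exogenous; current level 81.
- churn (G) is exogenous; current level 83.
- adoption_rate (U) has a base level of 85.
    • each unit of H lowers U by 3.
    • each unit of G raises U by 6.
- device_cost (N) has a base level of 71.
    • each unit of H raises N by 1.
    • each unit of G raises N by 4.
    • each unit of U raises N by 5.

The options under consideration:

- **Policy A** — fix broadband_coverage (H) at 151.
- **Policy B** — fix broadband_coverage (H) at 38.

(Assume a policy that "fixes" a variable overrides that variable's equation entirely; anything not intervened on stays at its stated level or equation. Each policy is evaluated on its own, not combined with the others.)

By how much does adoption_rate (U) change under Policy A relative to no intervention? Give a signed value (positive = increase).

-210

Baseline:
  H = 81
  G = 83
  U = 85 − 3·81 + 6·83 = 340
Policy A (H := 151):
  H = 151
  G = 83
  U = 85 − 3·151 + 6·83 = 130
Change in U: 130 − 340 = -210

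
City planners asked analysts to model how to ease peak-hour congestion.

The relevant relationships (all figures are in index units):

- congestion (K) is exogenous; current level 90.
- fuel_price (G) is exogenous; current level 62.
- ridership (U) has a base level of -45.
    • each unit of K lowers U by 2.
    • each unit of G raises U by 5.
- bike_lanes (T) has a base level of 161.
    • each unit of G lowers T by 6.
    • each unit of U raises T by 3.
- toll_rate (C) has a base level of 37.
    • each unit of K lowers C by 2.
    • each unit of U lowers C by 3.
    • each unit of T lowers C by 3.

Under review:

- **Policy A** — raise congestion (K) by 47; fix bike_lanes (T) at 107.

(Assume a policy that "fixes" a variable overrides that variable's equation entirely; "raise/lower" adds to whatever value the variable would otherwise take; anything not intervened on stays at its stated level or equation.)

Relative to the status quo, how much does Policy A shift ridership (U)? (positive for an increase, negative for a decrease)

-94

Baseline:
  K = 90
  G = 62
  U = -45 − 2·90 + 5·62 = 85
Policy A (K + 47, T := 107):
  K = 90 + 47 = 137
  G = 62
  U = -45 − 2·137 + 5·62 = -9
Change in U: -9 − 85 = -94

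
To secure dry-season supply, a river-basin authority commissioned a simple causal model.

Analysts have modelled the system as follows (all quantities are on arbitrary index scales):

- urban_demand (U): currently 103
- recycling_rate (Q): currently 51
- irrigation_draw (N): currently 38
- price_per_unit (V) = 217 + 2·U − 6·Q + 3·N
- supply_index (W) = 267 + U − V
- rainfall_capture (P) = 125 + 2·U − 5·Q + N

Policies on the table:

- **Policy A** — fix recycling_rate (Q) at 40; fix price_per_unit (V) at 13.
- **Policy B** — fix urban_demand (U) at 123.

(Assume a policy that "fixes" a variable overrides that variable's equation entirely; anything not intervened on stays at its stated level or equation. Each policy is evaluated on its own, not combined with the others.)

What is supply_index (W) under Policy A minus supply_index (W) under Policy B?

238

Policy A (Q := 40, V := 13):
  U = 103
  Q = 40
  N = 38
  V = 13
  W = 267 + 103 − 13 = 357
Policy B (U := 123):
  U = 123
  Q = 51
  N = 38
  V = 217 + 2·123 − 6·51 + 3·38 = 271
  W = 267 + 123 − 271 = 119
W: 357 − 119 = 238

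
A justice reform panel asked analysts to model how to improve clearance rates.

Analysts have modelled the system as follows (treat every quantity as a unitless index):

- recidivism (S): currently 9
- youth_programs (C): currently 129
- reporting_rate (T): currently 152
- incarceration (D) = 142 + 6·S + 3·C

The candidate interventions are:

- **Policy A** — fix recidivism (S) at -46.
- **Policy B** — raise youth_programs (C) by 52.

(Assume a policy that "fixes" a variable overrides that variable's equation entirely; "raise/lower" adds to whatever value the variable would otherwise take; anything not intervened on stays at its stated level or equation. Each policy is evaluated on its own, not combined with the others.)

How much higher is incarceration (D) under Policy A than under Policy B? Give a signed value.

Policy A (S := -46):
  S = -46
  C = 129
  D = 142 + 6·(-46) + 3·129 = 253
Policy B (C + 52):
  S = 9
  C = 129 + 52 = 181
  D = 142 + 6·9 + 3·181 = 739
D: 253 − 739 = -486

-486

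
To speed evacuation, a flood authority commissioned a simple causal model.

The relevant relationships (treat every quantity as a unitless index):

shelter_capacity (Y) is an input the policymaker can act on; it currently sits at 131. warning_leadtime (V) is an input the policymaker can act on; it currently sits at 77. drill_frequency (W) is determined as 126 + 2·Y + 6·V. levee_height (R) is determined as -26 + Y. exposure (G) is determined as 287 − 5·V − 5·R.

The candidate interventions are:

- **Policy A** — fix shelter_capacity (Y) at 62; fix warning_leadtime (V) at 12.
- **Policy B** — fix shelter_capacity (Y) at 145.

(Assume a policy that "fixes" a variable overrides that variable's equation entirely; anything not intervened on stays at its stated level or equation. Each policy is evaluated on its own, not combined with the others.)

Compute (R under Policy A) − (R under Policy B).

-83

Policy A (Y := 62, V := 12):
  Y = 62
  R = -26 + 62 = 36
Policy B (Y := 145):
  Y = 145
  R = -26 + 145 = 119
R: 36 − 119 = -83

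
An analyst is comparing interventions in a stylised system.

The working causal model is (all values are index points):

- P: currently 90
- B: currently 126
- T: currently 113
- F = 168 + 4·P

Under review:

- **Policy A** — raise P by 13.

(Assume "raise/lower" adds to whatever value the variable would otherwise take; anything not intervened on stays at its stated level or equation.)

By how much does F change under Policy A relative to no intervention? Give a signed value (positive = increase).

Baseline:
  P = 90
  F = 168 + 4·90 = 528
Policy A (P + 13):
  P = 90 + 13 = 103
  F = 168 + 4·103 = 580
Change in F: 580 − 528 = 52

52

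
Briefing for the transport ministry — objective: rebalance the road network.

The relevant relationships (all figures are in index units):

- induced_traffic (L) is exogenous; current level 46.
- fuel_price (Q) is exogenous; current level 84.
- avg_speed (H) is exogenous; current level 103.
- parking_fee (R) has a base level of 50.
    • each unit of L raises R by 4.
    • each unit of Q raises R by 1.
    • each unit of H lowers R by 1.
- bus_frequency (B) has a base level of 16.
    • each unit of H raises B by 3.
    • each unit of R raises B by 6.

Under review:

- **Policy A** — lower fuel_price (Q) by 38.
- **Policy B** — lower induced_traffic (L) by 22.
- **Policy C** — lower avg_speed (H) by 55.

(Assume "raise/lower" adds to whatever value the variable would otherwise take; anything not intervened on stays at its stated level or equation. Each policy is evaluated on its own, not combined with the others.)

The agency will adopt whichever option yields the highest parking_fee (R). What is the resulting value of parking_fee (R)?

Policy A (Q − 38):
  L = 46
  Q = 84 − 38 = 46
  H = 103
  R = 50 + 4·46 + 46 − 103 = 177
Policy B (L − 22):
  L = 46 − 22 = 24
  Q = 84
  H = 103
  R = 50 + 4·24 + 84 − 103 = 127
Policy C (H − 55):
  L = 46
  Q = 84
  H = 103 − 55 = 48
  R = 50 + 4·46 + 84 − 48 = 270
Comparing — Policy A: R=177, Policy B: R=127, Policy C: R=270. Highest is 270 (Policy C).

270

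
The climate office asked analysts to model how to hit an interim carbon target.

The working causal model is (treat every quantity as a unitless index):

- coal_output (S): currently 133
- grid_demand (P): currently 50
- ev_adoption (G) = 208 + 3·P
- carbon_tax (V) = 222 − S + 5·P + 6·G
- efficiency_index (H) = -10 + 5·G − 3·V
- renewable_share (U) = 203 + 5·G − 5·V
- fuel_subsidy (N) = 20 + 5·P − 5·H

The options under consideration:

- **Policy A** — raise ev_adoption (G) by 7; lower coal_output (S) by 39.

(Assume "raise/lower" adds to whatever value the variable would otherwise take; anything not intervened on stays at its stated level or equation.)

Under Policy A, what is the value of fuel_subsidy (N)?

Policy A (G + 7, S − 39):
  S = 133 − 39 = 94
  P = 50
  G = 208 + 3·50 (+7 from intervention) = 365
  V = 222 − 94 + 5·50 + 6·365 = 2568
  H = -10 + 5·365 − 3·2568 = -5889
  N = 20 + 5·50 − 5·(-5889) = 29715

29715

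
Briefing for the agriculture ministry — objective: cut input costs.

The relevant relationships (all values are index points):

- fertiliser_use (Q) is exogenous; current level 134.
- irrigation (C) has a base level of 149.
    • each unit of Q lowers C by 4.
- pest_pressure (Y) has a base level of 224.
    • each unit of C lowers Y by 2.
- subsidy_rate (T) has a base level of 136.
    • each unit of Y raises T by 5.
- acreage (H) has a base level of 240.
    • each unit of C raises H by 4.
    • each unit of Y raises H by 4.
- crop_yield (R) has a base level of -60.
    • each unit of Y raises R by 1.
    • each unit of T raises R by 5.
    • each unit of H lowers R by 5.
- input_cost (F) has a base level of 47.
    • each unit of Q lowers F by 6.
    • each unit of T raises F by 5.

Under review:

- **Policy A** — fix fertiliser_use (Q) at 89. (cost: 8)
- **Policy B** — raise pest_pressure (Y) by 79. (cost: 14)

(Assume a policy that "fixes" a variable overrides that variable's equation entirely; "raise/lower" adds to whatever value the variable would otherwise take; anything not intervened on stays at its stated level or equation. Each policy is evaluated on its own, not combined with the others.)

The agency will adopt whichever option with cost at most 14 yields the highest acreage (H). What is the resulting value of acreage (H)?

3000

Policy A (Q := 89):
  Q = 89
  C = 149 − 4·89 = -207
  Y = 224 − 2·(-207) = 638
  H = 240 + 4·(-207) + 4·638 = 1964
Policy B (Y + 79):
  Q = 134
  C = 149 − 4·134 = -387
  Y = 224 − 2·(-387) (+79 from intervention) = 1077
  H = 240 + 4·(-387) + 4·1077 = 3000
Comparing — Policy A: H=1964, Policy B: H=3000. Highest is 3000 (Policy B).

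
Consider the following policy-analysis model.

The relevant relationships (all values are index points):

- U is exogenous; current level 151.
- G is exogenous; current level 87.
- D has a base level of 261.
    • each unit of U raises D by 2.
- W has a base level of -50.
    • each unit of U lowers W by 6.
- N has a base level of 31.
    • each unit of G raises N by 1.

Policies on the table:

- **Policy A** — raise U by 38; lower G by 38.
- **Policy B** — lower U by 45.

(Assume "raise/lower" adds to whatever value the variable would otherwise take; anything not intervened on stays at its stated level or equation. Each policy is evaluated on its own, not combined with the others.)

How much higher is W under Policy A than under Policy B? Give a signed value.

Policy A (U + 38, G − 38):
  U = 151 + 38 = 189
  W = -50 − 6·189 = -1184
Policy B (U − 45):
  U = 151 − 45 = 106
  W = -50 − 6·106 = -686
W: -1184 − (-686) = -498

-498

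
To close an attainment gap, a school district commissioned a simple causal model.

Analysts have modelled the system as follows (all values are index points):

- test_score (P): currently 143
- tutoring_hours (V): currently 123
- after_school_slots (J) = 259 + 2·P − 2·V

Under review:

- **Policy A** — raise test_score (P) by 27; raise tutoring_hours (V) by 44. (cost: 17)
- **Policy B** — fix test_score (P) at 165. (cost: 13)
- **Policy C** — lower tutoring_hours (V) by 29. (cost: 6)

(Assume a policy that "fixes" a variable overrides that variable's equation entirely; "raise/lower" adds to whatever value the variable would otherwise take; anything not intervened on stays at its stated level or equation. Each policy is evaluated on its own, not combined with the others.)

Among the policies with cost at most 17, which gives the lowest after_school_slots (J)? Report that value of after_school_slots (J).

Policy A (P + 27, V + 44):
  P = 143 + 27 = 170
  V = 123 + 44 = 167
  J = 259 + 2·170 − 2·167 = 265
Policy B (P := 165):
  P = 165
  V = 123
  J = 259 + 2·165 − 2·123 = 343
Policy C (V − 29):
  P = 143
  V = 123 − 29 = 94
  J = 259 + 2·143 − 2·94 = 357
Comparing — Policy A: J=265, Policy B: J=343, Policy C: J=357. Lowest is 265 (Policy A).

265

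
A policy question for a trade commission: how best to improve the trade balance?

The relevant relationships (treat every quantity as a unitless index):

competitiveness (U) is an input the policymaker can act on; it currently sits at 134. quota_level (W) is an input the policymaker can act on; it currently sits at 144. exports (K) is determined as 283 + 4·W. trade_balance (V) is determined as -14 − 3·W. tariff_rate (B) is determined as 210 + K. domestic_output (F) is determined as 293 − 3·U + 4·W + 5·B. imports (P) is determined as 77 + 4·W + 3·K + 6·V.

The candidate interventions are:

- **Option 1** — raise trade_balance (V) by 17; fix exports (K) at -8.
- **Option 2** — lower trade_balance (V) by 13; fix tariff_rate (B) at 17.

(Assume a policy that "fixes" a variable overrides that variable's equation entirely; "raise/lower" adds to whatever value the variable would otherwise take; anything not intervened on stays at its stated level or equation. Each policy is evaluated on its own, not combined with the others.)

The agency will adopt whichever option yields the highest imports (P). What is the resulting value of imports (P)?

476

Option 1 (V + 17, K := -8):
  W = 144
  K = -8
  V = -14 − 3·144 (+17 from intervention) = -429
  P = 77 + 4·144 + 3·(-8) + 6·(-429) = -1945
Option 2 (V − 13, B := 17):
  W = 144
  K = 283 + 4·144 = 859
  V = -14 − 3·144 (−13 from intervention) = -459
  P = 77 + 4·144 + 3·859 + 6·(-459) = 476
Comparing — Option 1: P=-1945, Option 2: P=476. Highest is 476 (Option 2).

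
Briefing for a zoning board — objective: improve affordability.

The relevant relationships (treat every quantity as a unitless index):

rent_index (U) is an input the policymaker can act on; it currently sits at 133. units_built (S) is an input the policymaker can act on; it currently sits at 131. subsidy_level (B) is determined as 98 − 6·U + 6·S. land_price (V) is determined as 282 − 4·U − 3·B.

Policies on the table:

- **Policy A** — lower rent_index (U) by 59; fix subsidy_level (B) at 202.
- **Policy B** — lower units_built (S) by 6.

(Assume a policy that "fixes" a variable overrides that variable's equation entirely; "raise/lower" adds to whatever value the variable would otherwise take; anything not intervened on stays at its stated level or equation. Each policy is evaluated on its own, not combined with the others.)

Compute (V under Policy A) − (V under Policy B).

-220

Policy A (U − 59, B := 202):
  U = 133 − 59 = 74
  S = 131
  B = 202
  V = 282 − 4·74 − 3·202 = -620
Policy B (S − 6):
  U = 133
  S = 131 − 6 = 125
  B = 98 − 6·133 + 6·125 = 50
  V = 282 − 4·133 − 3·50 = -400
V: -620 − (-400) = -220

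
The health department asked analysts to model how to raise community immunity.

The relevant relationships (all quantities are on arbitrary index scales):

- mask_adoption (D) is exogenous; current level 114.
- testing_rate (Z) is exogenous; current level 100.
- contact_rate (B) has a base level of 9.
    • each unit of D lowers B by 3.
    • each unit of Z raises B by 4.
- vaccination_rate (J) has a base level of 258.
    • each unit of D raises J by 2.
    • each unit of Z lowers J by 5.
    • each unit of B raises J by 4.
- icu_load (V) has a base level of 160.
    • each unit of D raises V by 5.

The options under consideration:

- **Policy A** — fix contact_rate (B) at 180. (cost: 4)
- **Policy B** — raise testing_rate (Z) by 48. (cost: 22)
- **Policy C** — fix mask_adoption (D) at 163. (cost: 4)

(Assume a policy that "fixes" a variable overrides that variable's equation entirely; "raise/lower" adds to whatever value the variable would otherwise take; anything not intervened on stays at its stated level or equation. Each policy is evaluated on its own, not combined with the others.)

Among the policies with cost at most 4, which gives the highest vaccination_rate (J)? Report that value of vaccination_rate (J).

706

Policy A (B := 180):
  D = 114
  Z = 100
  B = 180
  J = 258 + 2·114 − 5·100 + 4·180 = 706
Policy C (D := 163):
  D = 163
  Z = 100
  B = 9 − 3·163 + 4·100 = -80
  J = 258 + 2·163 − 5·100 + 4·(-80) = -236
Comparing — Policy A: J=706, Policy C: J=-236. Highest is 706 (Policy A).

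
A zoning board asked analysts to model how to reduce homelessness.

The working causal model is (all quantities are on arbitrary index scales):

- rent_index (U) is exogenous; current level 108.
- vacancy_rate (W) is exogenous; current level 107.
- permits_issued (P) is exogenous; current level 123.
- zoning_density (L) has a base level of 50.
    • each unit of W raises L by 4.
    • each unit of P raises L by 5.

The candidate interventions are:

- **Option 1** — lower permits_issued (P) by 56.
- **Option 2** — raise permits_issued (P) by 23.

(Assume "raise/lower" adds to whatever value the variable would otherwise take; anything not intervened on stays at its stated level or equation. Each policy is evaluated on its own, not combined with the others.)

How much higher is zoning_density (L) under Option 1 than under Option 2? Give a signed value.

Option 1 (P − 56):
  W = 107
  P = 123 − 56 = 67
  L = 50 + 4·107 + 5·67 = 813
Option 2 (P + 23):
  W = 107
  P = 123 + 23 = 146
  L = 50 + 4·107 + 5·146 = 1208
L: 813 − 1208 = -395

-395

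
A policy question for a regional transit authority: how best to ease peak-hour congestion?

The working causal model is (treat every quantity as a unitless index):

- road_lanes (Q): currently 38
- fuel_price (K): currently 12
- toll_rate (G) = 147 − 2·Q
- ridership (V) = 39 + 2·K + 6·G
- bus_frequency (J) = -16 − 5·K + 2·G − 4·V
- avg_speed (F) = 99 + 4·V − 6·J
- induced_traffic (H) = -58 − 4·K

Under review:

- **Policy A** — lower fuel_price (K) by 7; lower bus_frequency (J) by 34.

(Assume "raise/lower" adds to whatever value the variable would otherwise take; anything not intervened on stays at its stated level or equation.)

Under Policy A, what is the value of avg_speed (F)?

12997

Policy A (K − 7, J − 34):
  Q = 38
  K = 12 − 7 = 5
  G = 147 − 2·38 = 71
  V = 39 + 2·5 + 6·71 = 475
  J = -16 − 5·5 + 2·71 − 4·475 (−34 from intervention) = -1833
  F = 99 + 4·475 − 6·(-1833) = 12997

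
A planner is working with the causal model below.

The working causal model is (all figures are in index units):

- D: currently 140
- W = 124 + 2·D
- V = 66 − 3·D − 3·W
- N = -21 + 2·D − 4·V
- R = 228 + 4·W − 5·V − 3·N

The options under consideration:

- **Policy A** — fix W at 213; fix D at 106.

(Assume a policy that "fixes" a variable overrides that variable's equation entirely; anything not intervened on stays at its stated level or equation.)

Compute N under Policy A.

3755

Policy A (W := 213, D := 106):
  D = 106
  W = 213
  V = 66 − 3·106 − 3·213 = -891
  N = -21 + 2·106 − 4·(-891) = 3755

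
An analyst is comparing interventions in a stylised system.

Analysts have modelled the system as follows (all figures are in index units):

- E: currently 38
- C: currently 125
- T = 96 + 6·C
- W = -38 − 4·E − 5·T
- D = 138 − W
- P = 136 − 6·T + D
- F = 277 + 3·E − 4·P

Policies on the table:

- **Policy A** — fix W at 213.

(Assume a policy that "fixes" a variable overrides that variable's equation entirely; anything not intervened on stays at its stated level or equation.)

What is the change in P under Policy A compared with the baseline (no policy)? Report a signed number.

Baseline:
  E = 38
  C = 125
  T = 96 + 6·125 = 846
  W = -38 − 4·38 − 5·846 = -4420
  D = 138 − (-4420) = 4558
  P = 136 − 6·846 + 4558 = -382
Policy A (W := 213):
  E = 38
  C = 125
  T = 96 + 6·125 = 846
  W = 213
  D = 138 − 213 = -75
  P = 136 − 6·846 + (-75) = -5015
Change in P: -5015 − (-382) = -4633

-4633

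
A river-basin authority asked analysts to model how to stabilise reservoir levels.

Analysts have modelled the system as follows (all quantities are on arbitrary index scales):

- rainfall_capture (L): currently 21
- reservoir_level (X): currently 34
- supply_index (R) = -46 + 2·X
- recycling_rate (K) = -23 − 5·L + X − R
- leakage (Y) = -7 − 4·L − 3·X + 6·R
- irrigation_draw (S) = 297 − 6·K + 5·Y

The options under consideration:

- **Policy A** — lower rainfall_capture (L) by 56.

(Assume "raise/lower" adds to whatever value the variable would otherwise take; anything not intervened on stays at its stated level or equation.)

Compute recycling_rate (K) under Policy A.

164

Policy A (L − 56):
  L = 21 − 56 = -35
  X = 34
  R = -46 + 2·34 = 22
  K = -23 − 5·(-35) + 34 − 22 = 164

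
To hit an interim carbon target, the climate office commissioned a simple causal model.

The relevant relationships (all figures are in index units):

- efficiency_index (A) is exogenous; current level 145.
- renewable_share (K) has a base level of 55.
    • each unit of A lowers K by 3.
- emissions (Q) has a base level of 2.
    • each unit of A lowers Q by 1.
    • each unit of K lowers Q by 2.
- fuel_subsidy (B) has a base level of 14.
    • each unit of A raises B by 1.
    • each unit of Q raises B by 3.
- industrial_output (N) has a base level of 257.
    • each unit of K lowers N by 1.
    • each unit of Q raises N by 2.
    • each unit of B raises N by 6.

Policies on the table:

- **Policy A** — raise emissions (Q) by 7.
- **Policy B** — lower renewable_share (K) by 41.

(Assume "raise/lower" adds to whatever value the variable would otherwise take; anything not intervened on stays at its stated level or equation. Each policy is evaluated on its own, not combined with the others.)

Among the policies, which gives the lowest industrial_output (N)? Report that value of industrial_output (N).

14071

Policy A (Q + 7):
  A = 145
  K = 55 − 3·145 = -380
  Q = 2 − 145 − 2·(-380) (+7 from intervention) = 624
  B = 14 + 145 + 3·624 = 2031
  N = 257 − (-380) + 2·624 + 6·2031 = 14071
Policy B (K − 41):
  A = 145
  K = 55 − 3·145 (−41 from intervention) = -421
  Q = 2 − 145 − 2·(-421) = 699
  B = 14 + 145 + 3·699 = 2256
  N = 257 − (-421) + 2·699 + 6·2256 = 15612
Comparing — Policy A: N=14071, Policy B: N=15612. Lowest is 14071 (Policy A).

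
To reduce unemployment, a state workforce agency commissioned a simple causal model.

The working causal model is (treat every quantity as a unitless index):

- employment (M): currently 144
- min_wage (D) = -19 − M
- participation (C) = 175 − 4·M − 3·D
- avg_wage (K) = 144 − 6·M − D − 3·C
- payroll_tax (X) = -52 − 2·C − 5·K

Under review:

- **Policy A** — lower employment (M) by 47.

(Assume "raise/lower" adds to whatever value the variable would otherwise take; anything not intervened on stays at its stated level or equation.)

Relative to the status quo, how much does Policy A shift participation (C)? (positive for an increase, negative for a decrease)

47

Baseline:
  M = 144
  D = -19 − 144 = -163
  C = 175 − 4·144 − 3·(-163) = 88
Policy A (M − 47):
  M = 144 − 47 = 97
  D = -19 − 97 = -116
  C = 175 − 4·97 − 3·(-116) = 135
Change in C: 135 − 88 = 47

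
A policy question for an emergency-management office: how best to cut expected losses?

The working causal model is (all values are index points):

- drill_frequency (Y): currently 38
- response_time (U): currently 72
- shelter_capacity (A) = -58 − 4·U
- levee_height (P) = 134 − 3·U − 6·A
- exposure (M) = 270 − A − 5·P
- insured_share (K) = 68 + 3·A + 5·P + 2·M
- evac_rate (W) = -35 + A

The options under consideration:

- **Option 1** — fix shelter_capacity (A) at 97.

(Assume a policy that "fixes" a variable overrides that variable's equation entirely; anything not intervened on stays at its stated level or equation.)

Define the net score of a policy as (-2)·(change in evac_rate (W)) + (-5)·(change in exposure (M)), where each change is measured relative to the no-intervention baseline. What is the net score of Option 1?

-65121

Baseline:
  U = 72
  A = -58 − 4·72 = -346
  P = 134 − 3·72 − 6·(-346) = 1994
  M = 270 − (-346) − 5·1994 = -9354
  W = -35 + (-346) = -381
Option 1 (A := 97):
  U = 72
  A = 97
  P = 134 − 3·72 − 6·97 = -664
  M = 270 − 97 − 5·(-664) = 3493
  W = -35 + 97 = 62
ΔW = 62 − (-381) = 443; ΔM = 3493 − (-9354) = 12847
Score = (-2)·443 + (-5)·12847 = -65121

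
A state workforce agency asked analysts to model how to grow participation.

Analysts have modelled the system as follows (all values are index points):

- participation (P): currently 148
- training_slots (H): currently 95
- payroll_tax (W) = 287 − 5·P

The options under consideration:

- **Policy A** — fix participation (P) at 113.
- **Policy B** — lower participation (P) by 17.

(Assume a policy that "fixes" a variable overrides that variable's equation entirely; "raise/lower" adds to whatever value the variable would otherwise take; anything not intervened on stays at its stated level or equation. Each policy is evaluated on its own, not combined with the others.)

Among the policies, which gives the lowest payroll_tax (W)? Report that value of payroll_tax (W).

Policy A (P := 113):
  P = 113
  W = 287 − 5·113 = -278
Policy B (P − 17):
  P = 148 − 17 = 131
  W = 287 − 5·131 = -368
Comparing — Policy A: W=-278, Policy B: W=-368. Lowest is -368 (Policy B).

-368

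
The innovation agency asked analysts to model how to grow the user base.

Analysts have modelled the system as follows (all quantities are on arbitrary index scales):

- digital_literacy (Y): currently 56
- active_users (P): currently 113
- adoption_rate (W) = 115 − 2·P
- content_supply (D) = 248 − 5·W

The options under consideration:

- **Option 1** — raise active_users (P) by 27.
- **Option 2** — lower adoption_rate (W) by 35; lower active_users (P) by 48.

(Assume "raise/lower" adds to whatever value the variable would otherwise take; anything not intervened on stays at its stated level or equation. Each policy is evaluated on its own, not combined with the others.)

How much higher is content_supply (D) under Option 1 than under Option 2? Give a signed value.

Option 1 (P + 27):
  P = 113 + 27 = 140
  W = 115 − 2·140 = -165
  D = 248 − 5·(-165) = 1073
Option 2 (W − 35, P − 48):
  P = 113 − 48 = 65
  W = 115 − 2·65 (−35 from intervention) = -50
  D = 248 − 5·(-50) = 498
D: 1073 − 498 = 575

575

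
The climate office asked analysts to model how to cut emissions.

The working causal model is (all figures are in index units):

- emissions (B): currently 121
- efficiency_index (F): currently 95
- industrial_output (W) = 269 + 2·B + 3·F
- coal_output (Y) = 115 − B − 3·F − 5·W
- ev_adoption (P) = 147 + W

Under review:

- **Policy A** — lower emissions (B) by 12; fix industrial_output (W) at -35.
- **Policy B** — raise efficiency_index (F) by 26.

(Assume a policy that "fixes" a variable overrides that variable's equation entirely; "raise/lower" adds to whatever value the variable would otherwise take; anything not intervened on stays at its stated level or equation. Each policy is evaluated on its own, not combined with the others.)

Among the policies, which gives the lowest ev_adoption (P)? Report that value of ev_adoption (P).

112

Policy A (B − 12, W := -35):
  B = 121 − 12 = 109
  F = 95
  W = -35
  P = 147 + (-35) = 112
Policy B (F + 26):
  B = 121
  F = 95 + 26 = 121
  W = 269 + 2·121 + 3·121 = 874
  P = 147 + 874 = 1021
Comparing — Policy A: P=112, Policy B: P=1021. Lowest is 112 (Policy A).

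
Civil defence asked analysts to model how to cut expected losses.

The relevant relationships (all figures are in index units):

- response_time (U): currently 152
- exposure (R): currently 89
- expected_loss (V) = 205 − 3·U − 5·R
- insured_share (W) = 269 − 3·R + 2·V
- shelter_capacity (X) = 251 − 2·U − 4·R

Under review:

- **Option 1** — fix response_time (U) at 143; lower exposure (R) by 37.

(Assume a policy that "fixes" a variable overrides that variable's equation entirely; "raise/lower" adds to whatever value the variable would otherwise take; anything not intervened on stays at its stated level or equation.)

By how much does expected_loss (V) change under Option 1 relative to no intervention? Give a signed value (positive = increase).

212

Baseline:
  U = 152
  R = 89
  V = 205 − 3·152 − 5·89 = -696
Option 1 (U := 143, R − 37):
  U = 143
  R = 89 − 37 = 52
  V = 205 − 3·143 − 5·52 = -484
Change in V: -484 − (-696) = 212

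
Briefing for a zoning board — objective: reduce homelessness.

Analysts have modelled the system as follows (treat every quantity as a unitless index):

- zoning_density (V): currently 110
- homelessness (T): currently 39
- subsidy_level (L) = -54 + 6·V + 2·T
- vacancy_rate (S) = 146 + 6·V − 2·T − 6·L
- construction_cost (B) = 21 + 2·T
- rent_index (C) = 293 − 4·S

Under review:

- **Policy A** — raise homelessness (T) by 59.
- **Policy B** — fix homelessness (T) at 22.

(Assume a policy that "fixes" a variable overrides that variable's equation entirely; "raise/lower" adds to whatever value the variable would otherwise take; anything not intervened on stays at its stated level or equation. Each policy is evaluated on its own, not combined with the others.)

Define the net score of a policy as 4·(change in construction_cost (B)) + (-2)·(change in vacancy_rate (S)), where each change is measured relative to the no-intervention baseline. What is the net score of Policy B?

-612

Baseline:
  V = 110
  T = 39
  L = -54 + 6·110 + 2·39 = 684
  S = 146 + 6·110 − 2·39 − 6·684 = -3376
  B = 21 + 2·39 = 99
Policy B (T := 22):
  V = 110
  T = 22
  L = -54 + 6·110 + 2·22 = 650
  S = 146 + 6·110 − 2·22 − 6·650 = -3138
  B = 21 + 2·22 = 65
ΔB = 65 − 99 = -34; ΔS = -3138 − (-3376) = 238
Score = 4·(-34) + (-2)·238 = -612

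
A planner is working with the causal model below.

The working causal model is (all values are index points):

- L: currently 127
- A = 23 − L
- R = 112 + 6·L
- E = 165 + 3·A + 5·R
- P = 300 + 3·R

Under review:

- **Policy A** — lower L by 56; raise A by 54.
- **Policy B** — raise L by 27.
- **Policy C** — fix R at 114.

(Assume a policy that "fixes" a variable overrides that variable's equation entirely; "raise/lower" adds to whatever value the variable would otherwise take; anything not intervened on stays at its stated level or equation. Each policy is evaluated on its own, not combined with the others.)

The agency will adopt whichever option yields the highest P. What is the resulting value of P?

Policy A (L − 56, A + 54):
  L = 127 − 56 = 71
  R = 112 + 6·71 = 538
  P = 300 + 3·538 = 1914
Policy B (L + 27):
  L = 127 + 27 = 154
  R = 112 + 6·154 = 1036
  P = 300 + 3·1036 = 3408
Policy C (R := 114):
  L = 127
  R = 114
  P = 300 + 3·114 = 642
Comparing — Policy A: P=1914, Policy B: P=3408, Policy C: P=642. Highest is 3408 (Policy B).

3408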